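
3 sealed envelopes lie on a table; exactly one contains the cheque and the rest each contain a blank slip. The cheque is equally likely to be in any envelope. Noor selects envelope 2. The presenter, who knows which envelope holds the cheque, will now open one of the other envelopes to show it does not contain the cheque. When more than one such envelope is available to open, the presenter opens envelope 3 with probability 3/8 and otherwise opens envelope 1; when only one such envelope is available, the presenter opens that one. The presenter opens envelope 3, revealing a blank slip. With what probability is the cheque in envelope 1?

Condition on the true location of the cheque.
If it is in envelope 1 (prior 1/3): only envelope 3 is available, probability 1; weight (1/3)·1 = 1/3.
If it is in envelope 2 (prior 1/3): envelope 3 is available, opened with probability 3/8; weight (1/3)·(3/8) = 1/8.
If it is in envelope 3 (prior 1/3): the presenter opened envelope 3, so this case is ruled out; weight (1/3)·0 = 0.
The weights sum to 11/24.
So P(the cheque in envelope 1 | the presenter opened envelope 3) = (1/3) / (11/24) = 8/11.

8/11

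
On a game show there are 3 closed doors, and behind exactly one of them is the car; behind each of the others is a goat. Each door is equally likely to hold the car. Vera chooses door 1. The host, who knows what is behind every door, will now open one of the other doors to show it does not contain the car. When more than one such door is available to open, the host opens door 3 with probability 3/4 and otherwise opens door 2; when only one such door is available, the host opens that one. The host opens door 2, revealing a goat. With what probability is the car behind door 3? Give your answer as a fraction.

Apply Bayes' rule, conditioning on where the car actually is.
If it is behind door 1 (prior 1/3): door 3 is available but not opened, probability 1/4; weight (1/3)·(1/4) = 1/12.
If it is behind door 2 (prior 1/3): the host opened door 2, so this case is ruled out; weight (1/3)·0 = 0.
If it is behind door 3 (prior 1/3): only door 2 is available, probability 1; weight (1/3)·1 = 1/3.
The weights sum to 5/12.
So P(the car behind door 3 | the host opened door 2) = (1/3) / (5/12) = 4/5.

4/5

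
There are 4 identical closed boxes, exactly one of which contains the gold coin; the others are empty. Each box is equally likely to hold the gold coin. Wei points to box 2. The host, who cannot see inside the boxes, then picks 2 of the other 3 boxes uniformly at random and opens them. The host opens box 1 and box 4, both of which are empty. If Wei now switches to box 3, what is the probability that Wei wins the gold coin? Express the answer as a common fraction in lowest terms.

Condition on the true location of the gold coin.
If it is in either of boxes 1 and 4 (prior 1/4 each): that box was opened and seen not to hold the prize — ruled out; weight (1/4)·0 = 0 each.
If it is in either of boxes 2 and 3 (prior 1/4 each): the host picks exactly this set with probability 1/3 regardless, and none is the prize; weight (1/4)·(1/3) = 1/12 each.
The weights sum to 1/6.
So P(the gold coin in box 3 | the host opened box 1 and box 4) = (1/12) / (1/6) = 1/2.

1/2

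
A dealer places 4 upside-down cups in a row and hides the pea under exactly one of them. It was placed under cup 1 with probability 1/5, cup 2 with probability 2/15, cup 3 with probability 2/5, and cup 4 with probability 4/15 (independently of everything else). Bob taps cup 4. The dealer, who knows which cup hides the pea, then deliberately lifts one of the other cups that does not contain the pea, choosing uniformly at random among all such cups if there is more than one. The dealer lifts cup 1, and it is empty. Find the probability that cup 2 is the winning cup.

3/16

Consider each possible location of the pea in turn.
If it is under cup 1 (prior 1/5): the dealer opened cup 1, so this case is ruled out; weight (1/5)·0 = 0.
If it is under cup 2 (prior 2/15): the dealer has 2 equally likely choices, so probability 1/2; weight (2/15)·(1/2) = 1/15.
If it is under cup 3 (prior 2/5): the dealer has 2 equally likely choices, so probability 1/2; weight (2/5)·(1/2) = 1/5.
If it is under cup 4 (prior 4/15): the dealer has 3 equally likely choices, so probability 1/3; weight (4/15)·(1/3) = 4/45.
The weights sum to 16/45.
So P(the pea under cup 2 | the dealer opened cup 1) = (1/15) / (16/45) = 3/16.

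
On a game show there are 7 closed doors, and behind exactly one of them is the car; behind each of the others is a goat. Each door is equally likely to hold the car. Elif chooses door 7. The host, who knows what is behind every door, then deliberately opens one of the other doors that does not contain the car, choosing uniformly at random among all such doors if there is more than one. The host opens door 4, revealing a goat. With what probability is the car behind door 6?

Condition on the true location of the car.
If it is behind any of doors 1, 2, 3, 5, and 6 (prior 1/7 each): the host has 5 equally likely choices, so probability 1/5; weight (1/7)·(1/5) = 1/35 each.
If it is behind door 4 (prior 1/7): the host opened door 4, so this case is ruled out; weight (1/7)·0 = 0.
If it is behind door 7 (prior 1/7): the host has 6 equally likely choices, so probability 1/6; weight (1/7)·(1/6) = 1/42.
The weights sum to 1/6.
So P(the car behind door 6 | the host opened door 4) = (1/35) / (1/6) = 6/35.

6/35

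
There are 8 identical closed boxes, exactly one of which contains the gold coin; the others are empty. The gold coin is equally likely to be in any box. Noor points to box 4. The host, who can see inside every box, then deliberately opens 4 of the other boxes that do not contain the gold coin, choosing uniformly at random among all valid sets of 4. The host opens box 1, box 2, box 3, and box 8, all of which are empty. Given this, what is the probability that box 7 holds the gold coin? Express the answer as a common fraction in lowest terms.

Condition on the true location of the gold coin.
If it is in any of boxes 1, 2, 3, and 8 (prior 1/8 each): that box was opened and seen not to hold the prize — ruled out; weight (1/8)·0 = 0 each.
If it is in box 4 (prior 1/8): the host has 35 equally likely choices, so probability 1/35; weight (1/8)·(1/35) = 1/280.
If it is in any of boxes 5, 6, and 7 (prior 1/8 each): the host has 15 equally likely choices, so probability 1/15; weight (1/8)·(1/15) = 1/120 each.
The weights sum to 1/35.
So P(the gold coin in box 7 | the host opened box 1, box 2, box 3, and box 8) = (1/120) / (1/35) = 7/24.

7/24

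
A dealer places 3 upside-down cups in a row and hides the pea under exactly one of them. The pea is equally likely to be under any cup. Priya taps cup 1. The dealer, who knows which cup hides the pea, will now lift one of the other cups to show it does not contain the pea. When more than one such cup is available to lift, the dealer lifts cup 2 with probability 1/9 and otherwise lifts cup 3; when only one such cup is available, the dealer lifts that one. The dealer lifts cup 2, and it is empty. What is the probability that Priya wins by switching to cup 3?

9/10

Condition on the true location of the pea.
If it is under cup 1 (prior 1/3): cup 2 is available, opened with probability 1/9; weight (1/3)·(1/9) = 1/27.
If it is under cup 2 (prior 1/3): the dealer opened cup 2, so this case is ruled out; weight (1/3)·0 = 0.
If it is under cup 3 (prior 1/3): only cup 2 is available, probability 1; weight (1/3)·1 = 1/3.
The weights sum to 10/27.
So P(the pea under cup 3 | the dealer opened cup 2) = (1/3) / (10/27) = 9/10.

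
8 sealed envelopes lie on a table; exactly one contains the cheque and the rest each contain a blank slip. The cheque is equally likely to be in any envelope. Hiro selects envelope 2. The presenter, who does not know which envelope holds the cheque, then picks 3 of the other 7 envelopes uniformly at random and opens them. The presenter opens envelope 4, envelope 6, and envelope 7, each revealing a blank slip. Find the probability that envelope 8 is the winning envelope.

Because the presenter chose which envelopes to open without knowing where the cheque is, the choice is independent of the prize location. Learning that none of the 3 opened envelopes holds the cheque simply rules out those 3 locations and leaves the remaining 5 envelopes still equally likely by symmetry.
So P(the cheque in envelope 8) = 1/5.

1/5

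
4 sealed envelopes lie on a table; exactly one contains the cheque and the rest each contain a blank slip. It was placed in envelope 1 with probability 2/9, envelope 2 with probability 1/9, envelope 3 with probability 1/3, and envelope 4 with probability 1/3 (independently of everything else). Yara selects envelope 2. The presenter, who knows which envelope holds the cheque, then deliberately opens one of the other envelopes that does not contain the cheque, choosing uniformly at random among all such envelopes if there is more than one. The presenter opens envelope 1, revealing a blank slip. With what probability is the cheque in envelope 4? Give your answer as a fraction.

Apply Bayes' rule, conditioning on where the cheque actually is.
If it is in envelope 1 (prior 2/9): the presenter opened envelope 1, so this case is ruled out; weight (2/9)·0 = 0.
If it is in envelope 2 (prior 1/9): the presenter has 3 equally likely choices, so probability 1/3; weight (1/9)·(1/3) = 1/27.
If it is in either of envelopes 3 and 4 (prior 1/3 each): the presenter has 2 equally likely choices, so probability 1/2; weight (1/3)·(1/2) = 1/6 each.
The weights sum to 10/27.
So P(the cheque in envelope 4 | the presenter opened envelope 1) = (1/6) / (10/27) = 9/20.

9/20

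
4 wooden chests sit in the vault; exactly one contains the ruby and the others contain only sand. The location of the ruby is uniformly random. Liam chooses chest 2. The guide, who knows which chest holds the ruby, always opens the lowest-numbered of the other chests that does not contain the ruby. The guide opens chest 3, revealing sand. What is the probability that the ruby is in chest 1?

1

Consider each possible location of the ruby in turn.
If it is in chest 1 (prior 1/4): chest 3 is the lowest-numbered option available, probability 1; weight (1/4)·1 = 1/4.
If it is in either of chests 2 and 4 (prior 1/4 each): the guide would have opened chest 1 instead, probability 0; weight (1/4)·0 = 0 each.
If it is in chest 3 (prior 1/4): the guide opened chest 3, so this case is ruled out; weight (1/4)·0 = 0.
The weights sum to 1/4.
So P(the ruby in chest 1 | the guide opened chest 3) = (1/4) / (1/4) = 1.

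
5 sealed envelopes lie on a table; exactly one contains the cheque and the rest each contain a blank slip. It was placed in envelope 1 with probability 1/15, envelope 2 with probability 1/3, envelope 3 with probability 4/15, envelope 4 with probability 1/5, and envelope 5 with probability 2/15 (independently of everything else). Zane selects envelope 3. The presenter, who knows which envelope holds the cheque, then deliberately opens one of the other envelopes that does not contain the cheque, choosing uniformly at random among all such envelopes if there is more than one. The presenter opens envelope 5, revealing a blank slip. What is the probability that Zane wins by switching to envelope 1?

Condition on the true location of the cheque.
If it is in envelope 1 (prior 1/15): the presenter has 3 equally likely choices, so probability 1/3; weight (1/15)·(1/3) = 1/45.
If it is in envelope 2 (prior 1/3): the presenter has 3 equally likely choices, so probability 1/3; weight (1/3)·(1/3) = 1/9.
If it is in envelope 3 (prior 4/15): the presenter has 4 equally likely choices, so probability 1/4; weight (4/15)·(1/4) = 1/15.
If it is in envelope 4 (prior 1/5): the presenter has 3 equally likely choices, so probability 1/3; weight (1/5)·(1/3) = 1/15.
If it is in envelope 5 (prior 2/15): the presenter opened envelope 5, so this case is ruled out; weight (2/15)·0 = 0.
The weights sum to 4/15.
So P(the cheque in envelope 1 | the presenter opened envelope 5) = (1/45) / (4/15) = 1/12.

1/12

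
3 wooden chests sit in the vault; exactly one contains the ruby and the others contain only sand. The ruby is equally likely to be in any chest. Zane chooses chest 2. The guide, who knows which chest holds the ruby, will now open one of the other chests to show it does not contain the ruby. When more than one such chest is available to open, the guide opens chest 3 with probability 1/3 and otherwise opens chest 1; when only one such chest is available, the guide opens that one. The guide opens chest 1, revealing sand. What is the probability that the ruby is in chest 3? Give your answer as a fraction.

3/5

Condition on the true location of the ruby.
If it is in chest 1 (prior 1/3): the guide opened chest 1, so this case is ruled out; weight (1/3)·0 = 0.
If it is in chest 2 (prior 1/3): chest 3 is available but not opened, probability 2/3; weight (1/3)·(2/3) = 2/9.
If it is in chest 3 (prior 1/3): only chest 1 is available, probability 1; weight (1/3)·1 = 1/3.
The weights sum to 5/9.
So P(the ruby in chest 3 | the guide opened chest 1) = (1/3) / (5/9) = 3/5.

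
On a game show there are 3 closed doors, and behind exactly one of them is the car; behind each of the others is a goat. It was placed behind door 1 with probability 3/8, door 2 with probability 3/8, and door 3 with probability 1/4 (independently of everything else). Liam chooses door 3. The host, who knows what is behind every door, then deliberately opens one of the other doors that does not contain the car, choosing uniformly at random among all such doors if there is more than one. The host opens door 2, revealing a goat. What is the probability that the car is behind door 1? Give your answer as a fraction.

3/4

Condition on the true location of the car.
If it is behind door 1 (prior 3/8): the host has no choice, probability 1; weight (3/8)·1 = 3/8.
If it is behind door 2 (prior 3/8): the host opened door 2, so this case is ruled out; weight (3/8)·0 = 0.
If it is behind door 3 (prior 1/4): the host has 2 equally likely choices, so probability 1/2; weight (1/4)·(1/2) = 1/8.
The weights sum to 1/2.
So P(the car behind door 1 | the host opened door 2) = (3/8) / (1/2) = 3/4.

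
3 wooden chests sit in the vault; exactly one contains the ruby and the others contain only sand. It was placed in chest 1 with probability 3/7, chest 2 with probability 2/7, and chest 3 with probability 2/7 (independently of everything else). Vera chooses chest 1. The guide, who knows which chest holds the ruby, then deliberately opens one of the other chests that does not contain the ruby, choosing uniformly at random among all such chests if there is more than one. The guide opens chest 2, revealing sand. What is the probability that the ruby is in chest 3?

Consider each possible location of the ruby in turn.
If it is in chest 1 (prior 3/7): the guide has 2 equally likely choices, so probability 1/2; weight (3/7)·(1/2) = 3/14.
If it is in chest 2 (prior 2/7): the guide opened chest 2, so this case is ruled out; weight (2/7)·0 = 0.
If it is in chest 3 (prior 2/7): the guide has no choice, probability 1; weight (2/7)·1 = 2/7.
The weights sum to 1/2.
So P(the ruby in chest 3 | the guide opened chest 2) = (2/7) / (1/2) = 4/7.

4/7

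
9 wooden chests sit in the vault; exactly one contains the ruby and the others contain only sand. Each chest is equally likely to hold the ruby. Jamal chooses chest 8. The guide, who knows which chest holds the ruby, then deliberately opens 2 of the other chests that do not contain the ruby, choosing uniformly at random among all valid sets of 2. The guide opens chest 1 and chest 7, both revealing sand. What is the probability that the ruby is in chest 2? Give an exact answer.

4/27

Consider each possible location of the ruby in turn.
If it is in either of chests 1 and 7 (prior 1/9 each): that chest was opened and seen not to hold the prize — ruled out; weight (1/9)·0 = 0 each.
If it is in any of chests 2, 3, 4, 5, 6, and 9 (prior 1/9 each): the guide has 21 equally likely choices, so probability 1/21; weight (1/9)·(1/21) = 1/189 each.
If it is in chest 8 (prior 1/9): the guide has 28 equally likely choices, so probability 1/28; weight (1/9)·(1/28) = 1/252.
The weights sum to 1/28.
So P(the ruby in chest 2 | the guide opened chest 1 and chest 7) = (1/189) / (1/28) = 4/27.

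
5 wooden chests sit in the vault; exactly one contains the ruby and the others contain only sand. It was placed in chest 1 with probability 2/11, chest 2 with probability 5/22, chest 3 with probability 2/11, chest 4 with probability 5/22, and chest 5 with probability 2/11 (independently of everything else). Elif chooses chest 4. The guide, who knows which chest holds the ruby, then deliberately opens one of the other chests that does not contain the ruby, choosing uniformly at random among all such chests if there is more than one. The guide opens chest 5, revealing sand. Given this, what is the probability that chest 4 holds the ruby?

Apply Bayes' rule, conditioning on where the ruby actually is.
If it is in either of chests 1 and 3 (prior 2/11 each): the guide has 3 equally likely choices, so probability 1/3; weight (2/11)·(1/3) = 2/33 each.
If it is in chest 2 (prior 5/22): the guide has 3 equally likely choices, so probability 1/3; weight (5/22)·(1/3) = 5/66.
If it is in chest 4 (prior 5/22): the guide has 4 equally likely choices, so probability 1/4; weight (5/22)·(1/4) = 5/88.
If it is in chest 5 (prior 2/11): the guide opened chest 5, so this case is ruled out; weight (2/11)·0 = 0.
The weights sum to 67/264.
So P(the ruby in chest 4 | the guide opened chest 5) = (5/88) / (67/264) = 15/67.

15/67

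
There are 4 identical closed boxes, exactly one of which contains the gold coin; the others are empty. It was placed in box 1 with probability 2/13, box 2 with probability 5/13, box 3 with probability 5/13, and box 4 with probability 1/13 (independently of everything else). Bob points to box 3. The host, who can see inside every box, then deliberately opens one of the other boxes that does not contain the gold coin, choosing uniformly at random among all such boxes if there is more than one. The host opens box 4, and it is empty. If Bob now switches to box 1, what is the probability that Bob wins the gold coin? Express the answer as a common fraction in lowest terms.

6/31

Consider each possible location of the gold coin in turn.
If it is in box 1 (prior 2/13): the host has 2 equally likely choices, so probability 1/2; weight (2/13)·(1/2) = 1/13.
If it is in box 2 (prior 5/13): the host has 2 equally likely choices, so probability 1/2; weight (5/13)·(1/2) = 5/26.
If it is in box 3 (prior 5/13): the host has 3 equally likely choices, so probability 1/3; weight (5/13)·(1/3) = 5/39.
If it is in box 4 (prior 1/13): the host opened box 4, so this case is ruled out; weight (1/13)·0 = 0.
The weights sum to 31/78.
So P(the gold coin in box 1 | the host opened box 4) = (1/13) / (31/78) = 6/31.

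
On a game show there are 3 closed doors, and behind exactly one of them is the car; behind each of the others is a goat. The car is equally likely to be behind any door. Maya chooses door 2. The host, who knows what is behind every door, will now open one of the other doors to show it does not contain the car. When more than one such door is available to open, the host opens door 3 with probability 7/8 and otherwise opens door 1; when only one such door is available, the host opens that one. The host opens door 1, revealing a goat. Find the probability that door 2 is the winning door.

1/9

Consider each possible location of the car in turn.
If it is behind door 1 (prior 1/3): the host opened door 1, so this case is ruled out; weight (1/3)·0 = 0.
If it is behind door 2 (prior 1/3): door 3 is available but not opened, probability 1/8; weight (1/3)·(1/8) = 1/24.
If it is behind door 3 (prior 1/3): only door 1 is available, probability 1; weight (1/3)·1 = 1/3.
The weights sum to 3/8.
So P(the car behind door 2 | the host opened door 1) = (1/24) / (3/8) = 1/9.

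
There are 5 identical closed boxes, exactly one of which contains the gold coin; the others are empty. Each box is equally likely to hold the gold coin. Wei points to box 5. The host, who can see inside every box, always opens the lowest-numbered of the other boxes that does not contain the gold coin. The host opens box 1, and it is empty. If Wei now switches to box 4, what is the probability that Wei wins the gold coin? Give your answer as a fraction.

1/4

Apply Bayes' rule, conditioning on where the gold coin actually is.
If it is in box 1 (prior 1/5): the host opened box 1, so this case is ruled out; weight (1/5)·0 = 0.
If it is in any of boxes 2, 3, 4, and 5 (prior 1/5 each): box 1 is the lowest-numbered option available, probability 1; weight (1/5)·1 = 1/5 each.
The weights sum to 4/5.
So P(the gold coin in box 4 | the host opened box 1) = (1/5) / (4/5) = 1/4.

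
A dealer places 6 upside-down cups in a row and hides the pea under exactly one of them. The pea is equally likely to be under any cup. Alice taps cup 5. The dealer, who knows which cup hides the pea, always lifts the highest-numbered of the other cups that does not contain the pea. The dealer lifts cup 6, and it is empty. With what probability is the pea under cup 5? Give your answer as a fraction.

Condition on the true location of the pea.
If it is under any of cups 1, 2, 3, 4, and 5 (prior 1/6 each): cup 6 is the highest-numbered option available, probability 1; weight (1/6)·1 = 1/6 each.
If it is under cup 6 (prior 1/6): the dealer opened cup 6, so this case is ruled out; weight (1/6)·0 = 0.
The weights sum to 5/6.
So P(the pea under cup 5 | the dealer opened cup 6) = (1/6) / (5/6) = 1/5.

1/5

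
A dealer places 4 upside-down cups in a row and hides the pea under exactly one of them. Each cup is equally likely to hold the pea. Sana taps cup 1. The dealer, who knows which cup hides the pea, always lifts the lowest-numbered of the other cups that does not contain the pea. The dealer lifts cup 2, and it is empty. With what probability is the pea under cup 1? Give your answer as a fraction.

1/3

Condition on the true location of the pea.
If it is under any of cups 1, 3, and 4 (prior 1/4 each): cup 2 is the lowest-numbered option available, probability 1; weight (1/4)·1 = 1/4 each.
If it is under cup 2 (prior 1/4): the dealer opened cup 2, so this case is ruled out; weight (1/4)·0 = 0.
The weights sum to 3/4.
So P(the pea under cup 1 | the dealer opened cup 2) = (1/4) / (3/4) = 1/3.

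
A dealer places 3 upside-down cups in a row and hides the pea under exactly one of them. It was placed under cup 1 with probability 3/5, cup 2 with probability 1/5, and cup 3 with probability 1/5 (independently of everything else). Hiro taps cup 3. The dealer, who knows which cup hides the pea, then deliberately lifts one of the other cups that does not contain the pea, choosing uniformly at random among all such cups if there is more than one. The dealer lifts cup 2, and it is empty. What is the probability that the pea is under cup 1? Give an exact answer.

6/7

Apply Bayes' rule, conditioning on where the pea actually is.
If it is under cup 1 (prior 3/5): the dealer has no choice, probability 1; weight (3/5)·1 = 3/5.
If it is under cup 2 (prior 1/5): the dealer opened cup 2, so this case is ruled out; weight (1/5)·0 = 0.
If it is under cup 3 (prior 1/5): the dealer has 2 equally likely choices, so probability 1/2; weight (1/5)·(1/2) = 1/10.
The weights sum to 7/10.
So P(the pea under cup 1 | the dealer opened cup 2) = (3/5) / (7/10) = 6/7.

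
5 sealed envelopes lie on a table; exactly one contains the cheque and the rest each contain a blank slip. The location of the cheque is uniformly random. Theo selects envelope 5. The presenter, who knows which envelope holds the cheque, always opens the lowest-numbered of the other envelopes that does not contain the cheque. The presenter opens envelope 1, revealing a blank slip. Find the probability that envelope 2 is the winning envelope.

Consider each possible location of the cheque in turn.
If it is in envelope 1 (prior 1/5): the presenter opened envelope 1, so this case is ruled out; weight (1/5)·0 = 0.
If it is in any of envelopes 2, 3, 4, and 5 (prior 1/5 each): envelope 1 is the lowest-numbered option available, probability 1; weight (1/5)·1 = 1/5 each.
The weights sum to 4/5.
So P(the cheque in envelope 2 | the presenter opened envelope 1) = (1/5) / (4/5) = 1/4.

1/4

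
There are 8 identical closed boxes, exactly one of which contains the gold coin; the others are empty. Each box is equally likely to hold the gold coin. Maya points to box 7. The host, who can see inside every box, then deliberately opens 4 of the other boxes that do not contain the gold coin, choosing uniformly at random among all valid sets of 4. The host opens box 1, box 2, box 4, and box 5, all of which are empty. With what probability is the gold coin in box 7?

Apply Bayes' rule, conditioning on where the gold coin actually is.
If it is in any of boxes 1, 2, 4, and 5 (prior 1/8 each): that box was opened and seen not to hold the prize — ruled out; weight (1/8)·0 = 0 each.
If it is in any of boxes 3, 6, and 8 (prior 1/8 each): the host has 15 equally likely choices, so probability 1/15; weight (1/8)·(1/15) = 1/120 each.
If it is in box 7 (prior 1/8): the host has 35 equally likely choices, so probability 1/35; weight (1/8)·(1/35) = 1/280.
The weights sum to 1/35.
So P(the gold coin in box 7 | the host opened box 1, box 2, box 4, and box 5) = (1/280) / (1/35) = 1/8.

1/8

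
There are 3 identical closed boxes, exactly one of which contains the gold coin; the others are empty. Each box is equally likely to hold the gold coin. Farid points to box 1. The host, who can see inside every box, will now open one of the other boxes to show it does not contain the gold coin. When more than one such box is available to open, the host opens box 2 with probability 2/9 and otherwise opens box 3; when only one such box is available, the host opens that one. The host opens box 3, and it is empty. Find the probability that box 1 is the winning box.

Apply Bayes' rule, conditioning on where the gold coin actually is.
If it is in box 1 (prior 1/3): box 2 is available but not opened, probability 7/9; weight (1/3)·(7/9) = 7/27.
If it is in box 2 (prior 1/3): only box 3 is available, probability 1; weight (1/3)·1 = 1/3.
If it is in box 3 (prior 1/3): the host opened box 3, so this case is ruled out; weight (1/3)·0 = 0.
The weights sum to 16/27.
So P(the gold coin in box 1 | the host opened box 3) = (7/27) / (16/27) = 7/16.

7/16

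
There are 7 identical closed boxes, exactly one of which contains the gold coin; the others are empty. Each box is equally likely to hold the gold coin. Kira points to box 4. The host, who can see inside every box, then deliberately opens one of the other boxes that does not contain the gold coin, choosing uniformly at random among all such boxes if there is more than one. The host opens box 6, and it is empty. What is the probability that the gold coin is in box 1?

Condition on the true location of the gold coin.
If it is in any of boxes 1, 2, 3, 5, and 7 (prior 1/7 each): the host has 5 equally likely choices, so probability 1/5; weight (1/7)·(1/5) = 1/35 each.
If it is in box 4 (prior 1/7): the host has 6 equally likely choices, so probability 1/6; weight (1/7)·(1/6) = 1/42.
If it is in box 6 (prior 1/7): the host opened box 6, so this case is ruled out; weight (1/7)·0 = 0.
The weights sum to 1/6.
So P(the gold coin in box 1 | the host opened box 6) = (1/35) / (1/6) = 6/35.

6/35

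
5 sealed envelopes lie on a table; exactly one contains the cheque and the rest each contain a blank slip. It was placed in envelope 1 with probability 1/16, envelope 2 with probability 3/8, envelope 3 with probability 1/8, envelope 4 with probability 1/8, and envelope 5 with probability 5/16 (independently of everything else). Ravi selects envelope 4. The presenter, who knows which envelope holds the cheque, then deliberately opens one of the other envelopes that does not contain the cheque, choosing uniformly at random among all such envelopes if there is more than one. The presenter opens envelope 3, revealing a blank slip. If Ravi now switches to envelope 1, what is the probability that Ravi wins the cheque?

2/27

Consider each possible location of the cheque in turn.
If it is in envelope 1 (prior 1/16): the presenter has 3 equally likely choices, so probability 1/3; weight (1/16)·(1/3) = 1/48.
If it is in envelope 2 (prior 3/8): the presenter has 3 equally likely choices, so probability 1/3; weight (3/8)·(1/3) = 1/8.
If it is in envelope 3 (prior 1/8): the presenter opened envelope 3, so this case is ruled out; weight (1/8)·0 = 0.
If it is in envelope 4 (prior 1/8): the presenter has 4 equally likely choices, so probability 1/4; weight (1/8)·(1/4) = 1/32.
If it is in envelope 5 (prior 5/16): the presenter has 3 equally likely choices, so probability 1/3; weight (5/16)·(1/3) = 5/48.
The weights sum to 9/32.
So P(the cheque in envelope 1 | the presenter opened envelope 3) = (1/48) / (9/32) = 2/27.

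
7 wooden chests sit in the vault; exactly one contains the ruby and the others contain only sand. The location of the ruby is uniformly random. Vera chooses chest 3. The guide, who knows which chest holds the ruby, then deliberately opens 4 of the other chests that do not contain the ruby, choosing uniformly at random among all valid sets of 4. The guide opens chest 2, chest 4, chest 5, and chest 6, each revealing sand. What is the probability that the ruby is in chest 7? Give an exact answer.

3/7

Consider each possible location of the ruby in turn.
If it is in either of chests 1 and 7 (prior 1/7 each): the guide has 5 equally likely choices, so probability 1/5; weight (1/7)·(1/5) = 1/35 each.
If it is in any of chests 2, 4, 5, and 6 (prior 1/7 each): that chest was opened and seen not to hold the prize — ruled out; weight (1/7)·0 = 0 each.
If it is in chest 3 (prior 1/7): the guide has 15 equally likely choices, so probability 1/15; weight (1/7)·(1/15) = 1/105.
The weights sum to 1/15.
So P(the ruby in chest 7 | the guide opened chest 2, chest 4, chest 5, and chest 6) = (1/35) / (1/15) = 3/7.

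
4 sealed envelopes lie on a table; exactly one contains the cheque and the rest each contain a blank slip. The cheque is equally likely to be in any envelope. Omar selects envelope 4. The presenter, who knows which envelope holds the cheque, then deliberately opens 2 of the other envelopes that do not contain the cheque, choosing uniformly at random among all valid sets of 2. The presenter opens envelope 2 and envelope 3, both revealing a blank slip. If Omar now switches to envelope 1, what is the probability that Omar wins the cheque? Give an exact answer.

Consider each possible location of the cheque in turn.
If it is in envelope 1 (prior 1/4): the presenter has no choice, probability 1; weight (1/4)·1 = 1/4.
If it is in either of envelopes 2 and 3 (prior 1/4 each): that envelope was opened and seen not to hold the prize — ruled out; weight (1/4)·0 = 0 each.
If it is in envelope 4 (prior 1/4): the presenter has 3 equally likely choices, so probability 1/3; weight (1/4)·(1/3) = 1/12.
The weights sum to 1/3.
So P(the cheque in envelope 1 | the presenter opened envelope 2 and envelope 3) = (1/4) / (1/3) = 3/4.

3/4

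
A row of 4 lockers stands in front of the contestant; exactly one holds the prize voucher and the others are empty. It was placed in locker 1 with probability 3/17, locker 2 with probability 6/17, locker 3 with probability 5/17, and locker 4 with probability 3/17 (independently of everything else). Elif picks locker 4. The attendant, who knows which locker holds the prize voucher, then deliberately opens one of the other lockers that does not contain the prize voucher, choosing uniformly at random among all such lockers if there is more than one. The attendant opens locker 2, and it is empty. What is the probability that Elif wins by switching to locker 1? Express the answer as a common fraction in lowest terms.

Apply Bayes' rule, conditioning on where the prize voucher actually is.
If it is in locker 1 (prior 3/17): the attendant has 2 equally likely choices, so probability 1/2; weight (3/17)·(1/2) = 3/34.
If it is in locker 2 (prior 6/17): the attendant opened locker 2, so this case is ruled out; weight (6/17)·0 = 0.
If it is in locker 3 (prior 5/17): the attendant has 2 equally likely choices, so probability 1/2; weight (5/17)·(1/2) = 5/34.
If it is in locker 4 (prior 3/17): the attendant has 3 equally likely choices, so probability 1/3; weight (3/17)·(1/3) = 1/17.
The weights sum to 5/17.
So P(the prize voucher in locker 1 | the attendant opened locker 2) = (3/34) / (5/17) = 3/10.

3/10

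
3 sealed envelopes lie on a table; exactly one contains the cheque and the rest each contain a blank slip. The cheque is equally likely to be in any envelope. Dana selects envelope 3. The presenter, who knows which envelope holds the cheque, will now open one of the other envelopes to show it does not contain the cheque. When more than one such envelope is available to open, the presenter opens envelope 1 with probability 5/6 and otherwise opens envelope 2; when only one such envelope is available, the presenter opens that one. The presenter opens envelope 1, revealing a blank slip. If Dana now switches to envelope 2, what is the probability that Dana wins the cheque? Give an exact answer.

Apply Bayes' rule, conditioning on where the cheque actually is.
If it is in envelope 1 (prior 1/3): the presenter opened envelope 1, so this case is ruled out; weight (1/3)·0 = 0.
If it is in envelope 2 (prior 1/3): only envelope 1 is available, probability 1; weight (1/3)·1 = 1/3.
If it is in envelope 3 (prior 1/3): envelope 1 is available, opened with probability 5/6; weight (1/3)·(5/6) = 5/18.
The weights sum to 11/18.
So P(the cheque in envelope 2 | the presenter opened envelope 1) = (1/3) / (11/18) = 6/11.

6/11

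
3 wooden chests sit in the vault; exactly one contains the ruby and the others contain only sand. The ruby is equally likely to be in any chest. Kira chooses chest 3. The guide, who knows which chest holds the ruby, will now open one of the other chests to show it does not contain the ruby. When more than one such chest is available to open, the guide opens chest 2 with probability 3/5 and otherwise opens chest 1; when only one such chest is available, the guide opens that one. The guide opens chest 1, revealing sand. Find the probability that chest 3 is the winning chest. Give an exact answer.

Apply Bayes' rule, conditioning on where the ruby actually is.
If it is in chest 1 (prior 1/3): the guide opened chest 1, so this case is ruled out; weight (1/3)·0 = 0.
If it is in chest 2 (prior 1/3): only chest 1 is available, probability 1; weight (1/3)·1 = 1/3.
If it is in chest 3 (prior 1/3): chest 2 is available but not opened, probability 2/5; weight (1/3)·(2/5) = 2/15.
The weights sum to 7/15.
So P(the ruby in chest 3 | the guide opened chest 1) = (2/15) / (7/15) = 2/7.

2/7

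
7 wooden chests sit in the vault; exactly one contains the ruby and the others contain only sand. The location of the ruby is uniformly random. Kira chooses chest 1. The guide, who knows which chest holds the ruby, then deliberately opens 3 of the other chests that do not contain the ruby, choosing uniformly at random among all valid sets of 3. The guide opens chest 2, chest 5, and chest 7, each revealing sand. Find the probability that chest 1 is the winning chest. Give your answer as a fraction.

1/7

Consider each possible location of the ruby in turn.
If it is in chest 1 (prior 1/7): the guide has 20 equally likely choices, so probability 1/20; weight (1/7)·(1/20) = 1/140.
If it is in any of chests 2, 5, and 7 (prior 1/7 each): that chest was opened and seen not to hold the prize — ruled out; weight (1/7)·0 = 0 each.
If it is in any of chests 3, 4, and 6 (prior 1/7 each): the guide has 10 equally likely choices, so probability 1/10; weight (1/7)·(1/10) = 1/70 each.
The weights sum to 1/20.
So P(the ruby in chest 1 | the guide opened chest 2, chest 5, and chest 7) = (1/140) / (1/20) = 1/7.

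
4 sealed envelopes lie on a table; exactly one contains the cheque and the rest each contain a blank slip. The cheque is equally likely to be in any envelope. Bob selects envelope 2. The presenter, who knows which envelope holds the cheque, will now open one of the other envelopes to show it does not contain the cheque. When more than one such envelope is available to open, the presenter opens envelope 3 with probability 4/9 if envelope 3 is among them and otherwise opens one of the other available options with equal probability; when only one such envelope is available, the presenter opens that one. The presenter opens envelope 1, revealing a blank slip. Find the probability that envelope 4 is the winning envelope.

5/12

Condition on the true location of the cheque.
If it is in envelope 1 (prior 1/4): the presenter opened envelope 1, so this case is ruled out; weight (1/4)·0 = 0.
If it is in envelope 2 (prior 1/4): envelope 3 is available but not opened; envelope 1 gets probability (1 − 4/9)/2 = 5/18; weight (1/4)·(5/18) = 5/72.
If it is in envelope 3 (prior 1/4): envelope 3 holds the prize so is unavailable; the presenter chooses uniformly among the 2 others, probability 1/2; weight (1/4)·(1/2) = 1/8.
If it is in envelope 4 (prior 1/4): envelope 3 is available but not opened, probability 5/9; weight (1/4)·(5/9) = 5/36.
The weights sum to 1/3.
So P(the cheque in envelope 4 | the presenter opened envelope 1) = (5/36) / (1/3) = 5/12.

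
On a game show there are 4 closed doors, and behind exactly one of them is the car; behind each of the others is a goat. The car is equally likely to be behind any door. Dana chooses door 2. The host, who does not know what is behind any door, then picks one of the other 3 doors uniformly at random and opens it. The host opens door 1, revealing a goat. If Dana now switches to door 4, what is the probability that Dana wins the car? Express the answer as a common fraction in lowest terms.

Consider each possible location of the car in turn.
If it is behind door 1 (prior 1/4): the host opened door 1, so this case is ruled out; weight (1/4)·0 = 0.
If it is behind any of doors 2, 3, and 4 (prior 1/4 each): the host picks door 1 with probability 1/3 regardless, and it is not the prize; weight (1/4)·(1/3) = 1/12 each.
The weights sum to 1/4.
So P(the car behind door 4 | the host opened door 1) = (1/12) / (1/4) = 1/3.

1/3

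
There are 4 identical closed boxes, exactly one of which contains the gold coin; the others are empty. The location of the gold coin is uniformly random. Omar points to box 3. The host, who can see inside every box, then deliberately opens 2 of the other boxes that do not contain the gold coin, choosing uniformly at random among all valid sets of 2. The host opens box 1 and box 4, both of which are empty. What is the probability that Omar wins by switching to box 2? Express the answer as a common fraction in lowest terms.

Consider each possible location of the gold coin in turn.
If it is in either of boxes 1 and 4 (prior 1/4 each): that box was opened and seen not to hold the prize — ruled out; weight (1/4)·0 = 0 each.
If it is in box 2 (prior 1/4): the host has no choice, probability 1; weight (1/4)·1 = 1/4.
If it is in box 3 (prior 1/4): the host has 3 equally likely choices, so probability 1/3; weight (1/4)·(1/3) = 1/12.
The weights sum to 1/3.
So P(the gold coin in box 2 | the host opened box 1 and box 4) = (1/4) / (1/3) = 3/4.

3/4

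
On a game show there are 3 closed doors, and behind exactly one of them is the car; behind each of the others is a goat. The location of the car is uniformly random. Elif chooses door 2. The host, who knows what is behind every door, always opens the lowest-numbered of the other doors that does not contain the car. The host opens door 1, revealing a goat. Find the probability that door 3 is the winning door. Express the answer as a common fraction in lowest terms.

Consider each possible location of the car in turn.
If it is behind door 1 (prior 1/3): the host opened door 1, so this case is ruled out; weight (1/3)·0 = 0.
If it is behind either of doors 2 and 3 (prior 1/3 each): door 1 is the lowest-numbered option available, probability 1; weight (1/3)·1 = 1/3 each.
The weights sum to 2/3.
So P(the car behind door 3 | the host opened door 1) = (1/3) / (2/3) = 1/2.

1/2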